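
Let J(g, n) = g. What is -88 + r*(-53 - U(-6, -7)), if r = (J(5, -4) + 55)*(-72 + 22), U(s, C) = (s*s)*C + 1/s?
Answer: -597588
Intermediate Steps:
U(s, C) = 1/s + C*s² (U(s, C) = s²*C + 1/s = C*s² + 1/s = 1/s + C*s²)
r = -3000 (r = (5 + 55)*(-72 + 22) = 60*(-50) = -3000)
-88 + r*(-53 - U(-6, -7)) = -88 - 3000*(-53 - (1 - 7*(-6)³)/(-6)) = -88 - 3000*(-53 - (-1)*(1 - 7*(-216))/6) = -88 - 3000*(-53 - (-1)*(1 + 1512)/6) = -88 - 3000*(-53 - (-1)*1513/6) = -88 - 3000*(-53 - 1*(-1513/6)) = -88 - 3000*(-53 + 1513/6) = -88 - 3000*1195/6 = -88 - 597500 = -597588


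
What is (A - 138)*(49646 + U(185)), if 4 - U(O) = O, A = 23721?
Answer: 1166533095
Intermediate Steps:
U(O) = 4 - O
(A - 138)*(49646 + U(185)) = (23721 - 138)*(49646 + (4 - 1*185)) = 23583*(49646 + (4 - 185)) = 23583*(49646 - 181) = 23583*49465 = 1166533095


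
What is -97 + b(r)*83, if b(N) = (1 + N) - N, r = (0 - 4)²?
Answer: -14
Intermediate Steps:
r = 16 (r = (-4)² = 16)
b(N) = 1
-97 + b(r)*83 = -97 + 1*83 = -97 + 83 = -14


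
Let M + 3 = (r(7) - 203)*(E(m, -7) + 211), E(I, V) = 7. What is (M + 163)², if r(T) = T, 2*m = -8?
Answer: 1812034624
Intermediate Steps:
m = -4 (m = (½)*(-8) = -4)
M = -42731 (M = -3 + (7 - 203)*(7 + 211) = -3 - 196*218 = -3 - 42728 = -42731)
(M + 163)² = (-42731 + 163)² = (-42568)² = 1812034624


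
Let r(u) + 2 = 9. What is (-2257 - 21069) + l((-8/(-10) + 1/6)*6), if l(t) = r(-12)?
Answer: -23319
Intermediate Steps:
r(u) = 7 (r(u) = -2 + 9 = 7)
l(t) = 7
(-2257 - 21069) + l((-8/(-10) + 1/6)*6) = (-2257 - 21069) + 7 = -23326 + 7 = -23319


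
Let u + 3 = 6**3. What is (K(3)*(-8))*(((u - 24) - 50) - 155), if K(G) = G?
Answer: 384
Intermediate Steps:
u = 213 (u = -3 + 6**3 = -3 + 216 = 213)
(K(3)*(-8))*(((u - 24) - 50) - 155) = (3*(-8))*(((213 - 24) - 50) - 155) = -24*((189 - 50) - 155) = -24*(139 - 155) = -24*(-16) = 384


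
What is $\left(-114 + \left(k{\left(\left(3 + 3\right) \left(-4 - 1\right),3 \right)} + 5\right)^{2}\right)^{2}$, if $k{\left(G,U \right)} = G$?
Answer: $261121$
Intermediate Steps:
$\left(-114 + \left(k{\left(\left(3 + 3\right) \left(-4 - 1\right),3 \right)} + 5\right)^{2}\right)^{2} = \left(-114 + \left(\left(3 + 3\right) \left(-4 - 1\right) + 5\right)^{2}\right)^{2} = \left(-114 + \left(6 \left(-5\right) + 5\right)^{2}\right)^{2} = \left(-114 + \left(-30 + 5\right)^{2}\right)^{2} = \left(-114 + \left(-25\right)^{2}\right)^{2} = \left(-114 + 625\right)^{2} = 511^{2} = 261121$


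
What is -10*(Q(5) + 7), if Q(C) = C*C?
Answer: -320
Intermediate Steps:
Q(C) = C²
-10*(Q(5) + 7) = -10*(5² + 7) = -10*(25 + 7) = -10*32 = -320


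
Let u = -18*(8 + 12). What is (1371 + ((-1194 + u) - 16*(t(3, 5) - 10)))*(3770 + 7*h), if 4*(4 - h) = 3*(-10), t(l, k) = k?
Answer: -793203/2 ≈ -3.9660e+5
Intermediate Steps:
h = 23/2 (h = 4 - 3*(-10)/4 = 4 - ¼*(-30) = 4 + 15/2 = 23/2 ≈ 11.500)
u = -360 (u = -18*20 = -360)
(1371 + ((-1194 + u) - 16*(t(3, 5) - 10)))*(3770 + 7*h) = (1371 + ((-1194 - 360) - 16*(5 - 10)))*(3770 + 7*(23/2)) = (1371 + (-1554 - 16*(-5)))*(3770 + 161/2) = (1371 + (-1554 + 80))*(7701/2) = (1371 - 1474)*(7701/2) = -103*7701/2 = -793203/2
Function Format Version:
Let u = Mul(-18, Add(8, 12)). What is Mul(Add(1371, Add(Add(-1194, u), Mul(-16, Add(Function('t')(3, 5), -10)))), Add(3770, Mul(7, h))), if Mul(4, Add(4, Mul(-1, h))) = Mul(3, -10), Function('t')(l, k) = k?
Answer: Rational(-793203, 2) ≈ -3.9660e+5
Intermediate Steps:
h = Rational(23, 2) (h = Add(4, Mul(Rational(-1, 4), Mul(3, -10))) = Add(4, Mul(Rational(-1, 4), -30)) = Add(4, Rational(15, 2)) = Rational(23, 2) ≈ 11.500)
u = -360 (u = Mul(-18, 20) = -360)
Mul(Add(1371, Add(Add(-1194, u), Mul(-16, Add(Function('t')(3, 5), -10)))), Add(3770, Mul(7, h))) = Mul(Add(1371, Add(Add(-1194, -360), Mul(-16, Add(5, -10)))), Add(3770, Mul(7, Rational(23, 2)))) = Mul(Add(1371, Add(-1554, Mul(-16, -5))), Add(3770, Rational(161, 2))) = Mul(Add(1371, Add(-1554, 80)), Rational(7701, 2)) = Mul(Add(1371, -1474), Rational(7701, 2)) = Mul(-103, Rational(7701, 2)) = Rational(-793203, 2)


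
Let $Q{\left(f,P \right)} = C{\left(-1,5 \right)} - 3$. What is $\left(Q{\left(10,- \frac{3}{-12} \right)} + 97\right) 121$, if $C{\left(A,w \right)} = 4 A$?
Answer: $10890$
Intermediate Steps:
$Q{\left(f,P \right)} = -7$ ($Q{\left(f,P \right)} = 4 \left(-1\right) - 3 = -4 - 3 = -7$)
$\left(Q{\left(10,- \frac{3}{-12} \right)} + 97\right) 121 = \left(-7 + 97\right) 121 = 90 \cdot 121 = 10890$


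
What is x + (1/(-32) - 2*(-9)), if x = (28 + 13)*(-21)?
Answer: -26977/32 ≈ -843.03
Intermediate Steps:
x = -861 (x = 41*(-21) = -861)
x + (1/(-32) - 2*(-9)) = -861 + (1/(-32) - 2*(-9)) = -861 + (-1/32 + 18) = -861 + 575/32 = -26977/32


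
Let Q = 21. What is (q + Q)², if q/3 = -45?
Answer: 12996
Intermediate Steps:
q = -135 (q = 3*(-45) = -135)
(q + Q)² = (-135 + 21)² = (-114)² = 12996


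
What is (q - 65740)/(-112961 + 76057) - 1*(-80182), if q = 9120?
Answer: 739773287/9226 ≈ 80184.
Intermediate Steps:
(q - 65740)/(-112961 + 76057) - 1*(-80182) = (9120 - 65740)/(-112961 + 76057) - 1*(-80182) = -56620/(-36904) + 80182 = -56620*(-1/36904) + 80182 = 14155/9226 + 80182 = 739773287/9226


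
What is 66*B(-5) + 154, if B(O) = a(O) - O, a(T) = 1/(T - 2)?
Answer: 3322/7 ≈ 474.57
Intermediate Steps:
a(T) = 1/(-2 + T)
B(O) = 1/(-2 + O) - O
66*B(-5) + 154 = 66*((1 - 1*(-5)*(-2 - 5))/(-2 - 5)) + 154 = 66*((1 - 1*(-5)*(-7))/(-7)) + 154 = 66*(-(1 - 35)/7) + 154 = 66*(-⅐*(-34)) + 154 = 66*(34/7) + 154 = 2244/7 + 154 = 3322/7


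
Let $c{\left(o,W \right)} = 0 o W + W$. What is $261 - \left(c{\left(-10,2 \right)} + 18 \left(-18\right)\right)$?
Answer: $583$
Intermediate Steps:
$c{\left(o,W \right)} = W$ ($c{\left(o,W \right)} = 0 W + W = 0 + W = W$)
$261 - \left(c{\left(-10,2 \right)} + 18 \left(-18\right)\right) = 261 - \left(2 + 18 \left(-18\right)\right) = 261 - \left(2 - 324\right) = 261 - -322 = 261 + 322 = 583$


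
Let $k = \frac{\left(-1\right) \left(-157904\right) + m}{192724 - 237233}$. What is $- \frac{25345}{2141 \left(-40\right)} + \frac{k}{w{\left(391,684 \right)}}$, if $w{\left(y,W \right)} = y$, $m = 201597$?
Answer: $\frac{82058370183}{298078909432} \approx 0.27529$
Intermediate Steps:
$k = - \frac{359501}{44509}$ ($k = \frac{\left(-1\right) \left(-157904\right) + 201597}{192724 - 237233} = \frac{157904 + 201597}{-44509} = 359501 \left(- \frac{1}{44509}\right) = - \frac{359501}{44509} \approx -8.077$)
$- \frac{25345}{2141 \left(-40\right)} + \frac{k}{w{\left(391,684 \right)}} = - \frac{25345}{2141 \left(-40\right)} - \frac{359501}{44509 \cdot 391} = - \frac{25345}{-85640} - \frac{359501}{17403019} = \left(-25345\right) \left(- \frac{1}{85640}\right) - \frac{359501}{17403019} = \frac{5069}{17128} - \frac{359501}{17403019} = \frac{82058370183}{298078909432}$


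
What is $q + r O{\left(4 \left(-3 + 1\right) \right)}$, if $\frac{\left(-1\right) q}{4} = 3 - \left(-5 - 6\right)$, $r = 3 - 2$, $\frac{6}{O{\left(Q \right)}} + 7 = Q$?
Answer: $- \frac{282}{5} \approx -56.4$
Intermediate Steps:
$O{\left(Q \right)} = \frac{6}{-7 + Q}$
$r = 1$
$q = -56$ ($q = - 4 \left(3 - \left(-5 - 6\right)\right) = - 4 \left(3 - -11\right) = - 4 \left(3 + 11\right) = \left(-4\right) 14 = -56$)
$q + r O{\left(4 \left(-3 + 1\right) \right)} = -56 + 1 \frac{6}{-7 + 4 \left(-3 + 1\right)} = -56 + 1 \frac{6}{-7 + 4 \left(-2\right)} = -56 + 1 \frac{6}{-7 - 8} = -56 + 1 \frac{6}{-15} = -56 + 1 \cdot 6 \left(- \frac{1}{15}\right) = -56 + 1 \left(- \frac{2}{5}\right) = -56 - \frac{2}{5} = - \frac{282}{5}$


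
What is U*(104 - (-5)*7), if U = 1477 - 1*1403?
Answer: 10286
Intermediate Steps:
U = 74 (U = 1477 - 1403 = 74)
U*(104 - (-5)*7) = 74*(104 - (-5)*7) = 74*(104 - 1*(-35)) = 74*(104 + 35) = 74*139 = 10286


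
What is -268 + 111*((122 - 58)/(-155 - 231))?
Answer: -55276/193 ≈ -286.40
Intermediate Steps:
-268 + 111*((122 - 58)/(-155 - 231)) = -268 + 111*(64/(-386)) = -268 + 111*(64*(-1/386)) = -268 + 111*(-32/193) = -268 - 3552/193 = -55276/193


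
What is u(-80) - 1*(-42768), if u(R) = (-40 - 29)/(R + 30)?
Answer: 2138469/50 ≈ 42769.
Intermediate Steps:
u(R) = -69/(30 + R)
u(-80) - 1*(-42768) = -69/(30 - 80) - 1*(-42768) = -69/(-50) + 42768 = -69*(-1/50) + 42768 = 69/50 + 42768 = 2138469/50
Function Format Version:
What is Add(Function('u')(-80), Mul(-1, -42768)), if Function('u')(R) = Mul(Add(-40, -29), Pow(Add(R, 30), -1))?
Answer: Rational(2138469, 50) ≈ 42769.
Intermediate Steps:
Function('u')(R) = Mul(-69, Pow(Add(30, R), -1))
Add(Function('u')(-80), Mul(-1, -42768)) = Add(Mul(-69, Pow(Add(30, -80), -1)), Mul(-1, -42768)) = Add(Mul(-69, Pow(-50, -1)), 42768) = Add(Mul(-69, Rational(-1, 50)), 42768) = Add(Rational(69, 50), 42768) = Rational(2138469, 50)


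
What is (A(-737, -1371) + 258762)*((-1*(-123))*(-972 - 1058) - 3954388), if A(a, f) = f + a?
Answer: -1078993435012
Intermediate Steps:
A(a, f) = a + f
(A(-737, -1371) + 258762)*((-1*(-123))*(-972 - 1058) - 3954388) = ((-737 - 1371) + 258762)*((-1*(-123))*(-972 - 1058) - 3954388) = (-2108 + 258762)*(123*(-2030) - 3954388) = 256654*(-249690 - 3954388) = 256654*(-4204078) = -1078993435012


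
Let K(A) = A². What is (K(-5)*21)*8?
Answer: 4200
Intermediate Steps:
(K(-5)*21)*8 = ((-5)²*21)*8 = (25*21)*8 = 525*8 = 4200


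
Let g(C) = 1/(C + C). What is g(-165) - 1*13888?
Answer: -4583041/330 ≈ -13888.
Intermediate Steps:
g(C) = 1/(2*C)
g(-165) - 1*13888 = (1/2)/(-165) - 1*13888 = (1/2)*(-1/165) - 13888 = -1/330 - 13888 = -4583041/330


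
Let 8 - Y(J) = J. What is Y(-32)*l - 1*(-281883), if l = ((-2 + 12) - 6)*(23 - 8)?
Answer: 284283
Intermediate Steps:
Y(J) = 8 - J
l = 60 (l = (10 - 6)*15 = 4*15 = 60)
Y(-32)*l - 1*(-281883) = (8 - 1*(-32))*60 - 1*(-281883) = (8 + 32)*60 + 281883 = 40*60 + 281883 = 2400 + 281883 = 284283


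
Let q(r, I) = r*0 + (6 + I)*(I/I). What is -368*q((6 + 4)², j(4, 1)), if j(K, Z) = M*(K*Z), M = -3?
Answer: 2208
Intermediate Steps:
j(K, Z) = -3*K*Z
q(r, I) = 6 + I (q(r, I) = 0 + (6 + I)*1 = 0 + (6 + I) = 6 + I)
-368*q((6 + 4)², j(4, 1)) = -368*(6 - 3*4*1) = -368*(6 - 12) = -368*(-6) = 2208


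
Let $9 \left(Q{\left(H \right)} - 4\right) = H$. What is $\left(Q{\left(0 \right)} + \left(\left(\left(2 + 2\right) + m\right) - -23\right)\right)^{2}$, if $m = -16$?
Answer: $225$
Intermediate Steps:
$Q{\left(H \right)} = 4 + \frac{H}{9}$
$\left(Q{\left(0 \right)} + \left(\left(\left(2 + 2\right) + m\right) - -23\right)\right)^{2} = \left(\left(4 + \frac{1}{9} \cdot 0\right) + \left(\left(\left(2 + 2\right) - 16\right) - -23\right)\right)^{2} = \left(\left(4 + 0\right) + \left(\left(4 - 16\right) + 23\right)\right)^{2} = \left(4 + \left(-12 + 23\right)\right)^{2} = \left(4 + 11\right)^{2} = 15^{2} = 225$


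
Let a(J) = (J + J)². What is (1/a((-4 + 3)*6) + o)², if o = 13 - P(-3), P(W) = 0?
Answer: 3508129/20736 ≈ 169.18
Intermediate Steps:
a(J) = 4*J² (a(J) = (2*J)² = 4*J²)
o = 13 (o = 13 - 1*0 = 13 + 0 = 13)
(1/a((-4 + 3)*6) + o)² = (1/(4*((-4 + 3)*6)²) + 13)² = (1/(4*(-1*6)²) + 13)² = (1/(4*(-6)²) + 13)² = (1/(4*36) + 13)² = (1/144 + 13)² = (1873/144)² = 3508129/20736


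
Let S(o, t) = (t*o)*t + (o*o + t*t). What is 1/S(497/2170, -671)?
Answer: 96100/53177969551 ≈ 1.8071e-6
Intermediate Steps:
S(o, t) = o**2 + t**2 + o*t**2 (S(o, t) = (o*t)*t + (o**2 + t**2) = o*t**2 + (o**2 + t**2) = o**2 + t**2 + o*t**2)
1/S(497/2170, -671) = 1/((497/2170)**2 + (-671)**2 + (497/2170)*(-671)**2) = 1/((497*(1/2170))**2 + 450241 + (497*(1/2170))*450241) = 1/((71/310)**2 + 450241 + (71/310)*450241) = 1/(5041/96100 + 450241 + 31967111/310) = 1/(53177969551/96100) = 96100/53177969551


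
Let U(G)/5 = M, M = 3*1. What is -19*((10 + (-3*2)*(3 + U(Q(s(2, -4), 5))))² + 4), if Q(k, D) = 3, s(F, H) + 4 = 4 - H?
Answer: -182552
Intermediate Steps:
s(F, H) = -H (s(F, H) = -4 + (4 - H) = -H)
M = 3
U(G) = 15 (U(G) = 5*3 = 15)
-19*((10 + (-3*2)*(3 + U(Q(s(2, -4), 5))))² + 4) = -19*((10 + (-3*2)*(3 + 15))² + 4) = -19*((10 - 6*18)² + 4) = -19*((10 - 108)² + 4) = -19*((-98)² + 4) = -19*(9604 + 4) = -19*9608 = -182552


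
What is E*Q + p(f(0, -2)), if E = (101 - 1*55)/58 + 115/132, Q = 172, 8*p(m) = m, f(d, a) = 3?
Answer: 2194495/7656 ≈ 286.64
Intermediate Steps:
p(m) = m/8
E = 6371/3828 (E = (101 - 55)*(1/58) + 115*(1/132) = 46*(1/58) + 115/132 = 23/29 + 115/132 = 6371/3828 ≈ 1.6643)
E*Q + p(f(0, -2)) = (6371/3828)*172 + (⅛)*3 = 273953/957 + 3/8 = 2194495/7656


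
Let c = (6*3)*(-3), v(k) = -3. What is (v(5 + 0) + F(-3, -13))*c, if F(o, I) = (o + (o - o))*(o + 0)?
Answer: -324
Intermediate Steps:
c = -54 (c = 18*(-3) = -54)
F(o, I) = o² (F(o, I) = (o + 0)*o = o*o = o²)
(v(5 + 0) + F(-3, -13))*c = (-3 + (-3)²)*(-54) = (-3 + 9)*(-54) = 6*(-54) = -324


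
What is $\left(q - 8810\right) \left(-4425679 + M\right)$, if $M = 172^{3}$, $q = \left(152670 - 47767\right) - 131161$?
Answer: $-23241983292$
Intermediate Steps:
$q = -26258$ ($q = 104903 - 131161 = -26258$)
$M = 5088448$
$\left(q - 8810\right) \left(-4425679 + M\right) = \left(-26258 - 8810\right) \left(-4425679 + 5088448\right) = \left(-35068\right) 662769 = -23241983292$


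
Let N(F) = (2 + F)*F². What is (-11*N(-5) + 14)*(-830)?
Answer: -696370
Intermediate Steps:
N(F) = F²*(2 + F)
(-11*N(-5) + 14)*(-830) = (-11*(-5)²*(2 - 5) + 14)*(-830) = (-275*(-3) + 14)*(-830) = (-11*(-75) + 14)*(-830) = (825 + 14)*(-830) = 839*(-830) = -696370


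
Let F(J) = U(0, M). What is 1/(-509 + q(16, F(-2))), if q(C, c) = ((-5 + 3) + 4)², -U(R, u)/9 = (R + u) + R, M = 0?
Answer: -1/505 ≈ -0.0019802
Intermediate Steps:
U(R, u) = -18*R - 9*u (U(R, u) = -9*((R + u) + R) = -9*(u + 2*R) = -18*R - 9*u)
F(J) = 0 (F(J) = -18*0 - 9*0 = 0 + 0 = 0)
q(C, c) = 4 (q(C, c) = (-2 + 4)² = 2² = 4)
1/(-509 + q(16, F(-2))) = 1/(-509 + 4) = 1/(-505) = -1/505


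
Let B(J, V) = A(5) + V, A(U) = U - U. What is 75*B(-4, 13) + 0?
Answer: 975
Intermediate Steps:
A(U) = 0
B(J, V) = V (B(J, V) = 0 + V = V)
75*B(-4, 13) + 0 = 75*13 + 0 = 975 + 0 = 975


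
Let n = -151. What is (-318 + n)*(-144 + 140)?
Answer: 1876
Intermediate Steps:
(-318 + n)*(-144 + 140) = (-318 - 151)*(-144 + 140) = -469*(-4) = 1876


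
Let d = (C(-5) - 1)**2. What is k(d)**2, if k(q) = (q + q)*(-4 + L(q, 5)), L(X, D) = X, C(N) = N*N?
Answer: 434207195136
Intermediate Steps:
C(N) = N**2
d = 576 (d = ((-5)**2 - 1)**2 = (25 - 1)**2 = 24**2 = 576)
k(q) = 2*q*(-4 + q) (k(q) = (q + q)*(-4 + q) = (2*q)*(-4 + q) = 2*q*(-4 + q))
k(d)**2 = (2*576*(-4 + 576))**2 = (2*576*572)**2 = 658944**2 = 434207195136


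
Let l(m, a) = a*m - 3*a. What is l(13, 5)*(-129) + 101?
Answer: -6349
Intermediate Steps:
l(m, a) = -3*a + a*m
l(13, 5)*(-129) + 101 = (5*(-3 + 13))*(-129) + 101 = (5*10)*(-129) + 101 = 50*(-129) + 101 = -6450 + 101 = -6349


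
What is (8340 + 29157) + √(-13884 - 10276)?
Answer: 37497 + 4*I*√1510 ≈ 37497.0 + 155.43*I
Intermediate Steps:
(8340 + 29157) + √(-13884 - 10276) = 37497 + √(-24160) = 37497 + 4*I*√1510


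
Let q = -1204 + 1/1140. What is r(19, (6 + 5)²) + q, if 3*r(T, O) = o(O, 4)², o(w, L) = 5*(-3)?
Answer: -1287059/1140 ≈ -1129.0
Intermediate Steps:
o(w, L) = -15
r(T, O) = 75 (r(T, O) = (⅓)*(-15)² = (⅓)*225 = 75)
q = -1372559/1140 (q = -1204 + 1/1140 = -1372559/1140 ≈ -1204.0)
r(19, (6 + 5)²) + q = 75 - 1372559/1140 = -1287059/1140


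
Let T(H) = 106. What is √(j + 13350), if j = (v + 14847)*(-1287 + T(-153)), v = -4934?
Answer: I*√11693903 ≈ 3419.6*I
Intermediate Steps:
j = -11707253 (j = (-4934 + 14847)*(-1287 + 106) = 9913*(-1181) = -11707253)
√(j + 13350) = √(-11707253 + 13350) = √(-11693903) = I*√11693903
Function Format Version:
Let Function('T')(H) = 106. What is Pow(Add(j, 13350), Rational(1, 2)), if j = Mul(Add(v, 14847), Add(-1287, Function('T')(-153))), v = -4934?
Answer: Mul(I, Pow(11693903, Rational(1, 2))) ≈ Mul(3419.6, I)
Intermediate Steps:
j = -11707253 (j = Mul(Add(-4934, 14847), Add(-1287, 106)) = Mul(9913, -1181) = -11707253)
Pow(Add(j, 13350), Rational(1, 2)) = Pow(Add(-11707253, 13350), Rational(1, 2)) = Pow(-11693903, Rational(1, 2)) = Mul(I, Pow(11693903, Rational(1, 2)))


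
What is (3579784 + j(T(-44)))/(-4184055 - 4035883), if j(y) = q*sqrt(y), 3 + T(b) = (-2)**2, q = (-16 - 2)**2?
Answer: -1790054/4109969 ≈ -0.43554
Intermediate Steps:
q = 324 (q = (-18)**2 = 324)
T(b) = 1 (T(b) = -3 + (-2)**2 = -3 + 4 = 1)
j(y) = 324*sqrt(y)
(3579784 + j(T(-44)))/(-4184055 - 4035883) = (3579784 + 324*sqrt(1))/(-4184055 - 4035883) = (3579784 + 324*1)/(-8219938) = (3579784 + 324)*(-1/8219938) = 3580108*(-1/8219938) = -1790054/4109969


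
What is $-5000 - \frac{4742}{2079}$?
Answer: $- \frac{10399742}{2079} \approx -5002.3$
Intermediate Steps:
$-5000 - \frac{4742}{2079} = - \frac{10399742}{2079}$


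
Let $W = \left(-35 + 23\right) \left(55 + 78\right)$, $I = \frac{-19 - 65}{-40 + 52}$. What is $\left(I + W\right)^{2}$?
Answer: $2569609$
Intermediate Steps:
$I = -7$ ($I = - \frac{84}{12} = \left(-84\right) \frac{1}{12} = -7$)
$W = -1596$ ($W = \left(-12\right) 133 = -1596$)
$\left(I + W\right)^{2} = \left(-7 - 1596\right)^{2} = \left(-1603\right)^{2} = 2569609$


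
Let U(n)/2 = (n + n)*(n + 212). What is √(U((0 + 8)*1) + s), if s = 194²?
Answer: 6*√1241 ≈ 211.37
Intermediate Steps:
s = 37636
U(n) = 4*n*(212 + n) (U(n) = 2*((n + n)*(n + 212)) = 2*((2*n)*(212 + n)) = 2*(2*n*(212 + n)) = 4*n*(212 + n))
√(U((0 + 8)*1) + s) = √(4*((0 + 8)*1)*(212 + (0 + 8)*1) + 37636) = √(4*(8*1)*(212 + 8*1) + 37636) = √(4*8*(212 + 8) + 37636) = √(4*8*220 + 37636) = √(7040 + 37636) = √44676 = 6*√1241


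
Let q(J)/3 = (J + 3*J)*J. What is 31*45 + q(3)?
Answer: 1503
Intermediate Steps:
q(J) = 12*J² (q(J) = 3*((J + 3*J)*J) = 3*((4*J)*J) = 3*(4*J²) = 12*J²)
31*45 + q(3) = 31*45 + 12*3² = 1395 + 12*9 = 1395 + 108 = 1503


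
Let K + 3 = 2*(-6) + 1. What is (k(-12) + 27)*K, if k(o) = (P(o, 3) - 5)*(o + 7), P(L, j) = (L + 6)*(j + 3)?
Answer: -3248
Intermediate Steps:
P(L, j) = (3 + j)*(6 + L) (P(L, j) = (6 + L)*(3 + j) = (3 + j)*(6 + L))
K = -14 (K = -3 + (2*(-6) + 1) = -3 + (-12 + 1) = -3 - 11 = -14)
k(o) = (7 + o)*(31 + 6*o) (k(o) = ((18 + 3*o + 6*3 + o*3) - 5)*(o + 7) = ((18 + 3*o + 18 + 3*o) - 5)*(7 + o) = ((36 + 6*o) - 5)*(7 + o) = (31 + 6*o)*(7 + o) = (7 + o)*(31 + 6*o))
(k(-12) + 27)*K = ((217 + 6*(-12)² + 73*(-12)) + 27)*(-14) = ((217 + 6*144 - 876) + 27)*(-14) = ((217 + 864 - 876) + 27)*(-14) = (205 + 27)*(-14) = 232*(-14) = -3248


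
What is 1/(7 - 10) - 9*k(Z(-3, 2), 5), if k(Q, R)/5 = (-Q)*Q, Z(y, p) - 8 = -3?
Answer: 3374/3 ≈ 1124.7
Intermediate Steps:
Z(y, p) = 5 (Z(y, p) = 8 - 3 = 5)
k(Q, R) = -5*Q² (k(Q, R) = 5*((-Q)*Q) = 5*(-Q²) = -5*Q²)
1/(7 - 10) - 9*k(Z(-3, 2), 5) = 1/(7 - 10) - (-45)*5² = 1/(-3) - (-45)*25 = -⅓ - 9*(-125) = -⅓ + 1125 = 3374/3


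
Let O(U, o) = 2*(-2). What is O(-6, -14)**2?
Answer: 16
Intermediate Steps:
O(U, o) = -4
O(-6, -14)**2 = (-4)**2 = 16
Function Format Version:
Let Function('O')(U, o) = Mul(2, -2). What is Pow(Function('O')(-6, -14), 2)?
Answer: 16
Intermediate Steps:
Function('O')(U, o) = -4
Pow(Function('O')(-6, -14), 2) = Pow(-4, 2) = 16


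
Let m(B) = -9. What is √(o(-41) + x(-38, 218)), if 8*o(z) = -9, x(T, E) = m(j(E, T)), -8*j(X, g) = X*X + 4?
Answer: 9*I*√2/4 ≈ 3.182*I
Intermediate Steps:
j(X, g) = -½ - X²/8 (j(X, g) = -(X*X + 4)/8 = -(X² + 4)/8 = -(4 + X²)/8 = -½ - X²/8)
x(T, E) = -9
o(z) = -9/8 (o(z) = (⅛)*(-9) = -9/8)
√(o(-41) + x(-38, 218)) = √(-9/8 - 9) = √(-81/8) = 9*I*√2/4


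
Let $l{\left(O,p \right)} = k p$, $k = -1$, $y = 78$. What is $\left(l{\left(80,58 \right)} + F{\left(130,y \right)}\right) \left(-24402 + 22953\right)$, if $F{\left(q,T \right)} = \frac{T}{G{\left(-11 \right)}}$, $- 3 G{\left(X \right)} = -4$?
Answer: $- \frac{1449}{2} \approx -724.5$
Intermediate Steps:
$G{\left(X \right)} = \frac{4}{3}$ ($G{\left(X \right)} = \left(- \frac{1}{3}\right) \left(-4\right) = \frac{4}{3}$)
$F{\left(q,T \right)} = \frac{3 T}{4}$ ($F{\left(q,T \right)} = \frac{T}{\frac{4}{3}} = T \frac{3}{4} = \frac{3 T}{4}$)
$l{\left(O,p \right)} = - p$
$\left(l{\left(80,58 \right)} + F{\left(130,y \right)}\right) \left(-24402 + 22953\right) = \left(\left(-1\right) 58 + \frac{3}{4} \cdot 78\right) \left(-24402 + 22953\right) = \left(-58 + \frac{117}{2}\right) \left(-1449\right) = \frac{1}{2} \left(-1449\right) = - \frac{1449}{2}$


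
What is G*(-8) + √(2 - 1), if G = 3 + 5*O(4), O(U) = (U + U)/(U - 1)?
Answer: -389/3 ≈ -129.67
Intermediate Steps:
O(U) = 2*U/(-1 + U) (O(U) = (2*U)/(-1 + U) = 2*U/(-1 + U))
G = 49/3 (G = 3 + 5*(2*4/(-1 + 4)) = 3 + 5*(2*4/3) = 3 + 5*(2*4*(⅓)) = 3 + 5*(8/3) = 3 + 40/3 = 49/3 ≈ 16.333)
G*(-8) + √(2 - 1) = (49/3)*(-8) + √(2 - 1) = -392/3 + √1 = -392/3 + 1 = -389/3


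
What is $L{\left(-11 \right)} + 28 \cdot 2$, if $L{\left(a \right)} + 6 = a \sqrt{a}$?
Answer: $50 - 11 i \sqrt{11} \approx 50.0 - 36.483 i$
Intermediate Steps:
$L{\left(a \right)} = -6 + a^{\frac{3}{2}}$ ($L{\left(a \right)} = -6 + a \sqrt{a} = -6 + a^{\frac{3}{2}}$)
$L{\left(-11 \right)} + 28 \cdot 2 = \left(-6 + \left(-11\right)^{\frac{3}{2}}\right) + 28 \cdot 2 = \left(-6 - 11 i \sqrt{11}\right) + 56 = 50 - 11 i \sqrt{11}$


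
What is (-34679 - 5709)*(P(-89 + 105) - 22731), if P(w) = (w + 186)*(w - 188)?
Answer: 2321300300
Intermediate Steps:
P(w) = (-188 + w)*(186 + w) (P(w) = (186 + w)*(-188 + w) = (-188 + w)*(186 + w))
(-34679 - 5709)*(P(-89 + 105) - 22731) = (-34679 - 5709)*((-34968 + (-89 + 105)² - 2*(-89 + 105)) - 22731) = -40388*((-34968 + 16² - 2*16) - 22731) = -40388*((-34968 + 256 - 32) - 22731) = -40388*(-34744 - 22731) = -40388*(-57475) = 2321300300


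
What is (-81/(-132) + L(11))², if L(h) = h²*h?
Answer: 3432905281/1936 ≈ 1.7732e+6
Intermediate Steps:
L(h) = h³
(-81/(-132) + L(11))² = (-81/(-132) + 11³)² = (-81*(-1/132) + 1331)² = (27/44 + 1331)² = (58591/44)² = 3432905281/1936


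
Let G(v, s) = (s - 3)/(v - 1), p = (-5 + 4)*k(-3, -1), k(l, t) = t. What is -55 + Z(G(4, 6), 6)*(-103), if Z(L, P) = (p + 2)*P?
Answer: -1909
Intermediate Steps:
p = 1 (p = (-5 + 4)*(-1) = -1*(-1) = 1)
G(v, s) = (-3 + s)/(-1 + v)
Z(L, P) = 3*P (Z(L, P) = (1 + 2)*P = 3*P)
-55 + Z(G(4, 6), 6)*(-103) = -55 + (3*6)*(-103) = -55 + 18*(-103) = -55 - 1854 = -1909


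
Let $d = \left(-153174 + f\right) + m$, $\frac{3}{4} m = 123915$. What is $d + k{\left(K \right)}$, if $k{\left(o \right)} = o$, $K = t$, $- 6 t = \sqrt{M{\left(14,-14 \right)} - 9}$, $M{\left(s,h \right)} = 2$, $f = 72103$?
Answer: $84149 - \frac{i \sqrt{7}}{6} \approx 84149.0 - 0.44096 i$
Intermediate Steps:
$m = 165220$ ($m = \frac{4}{3} \cdot 123915 = 165220$)
$d = 84149$ ($d = \left(-153174 + 72103\right) + 165220 = -81071 + 165220 = 84149$)
$t = - \frac{i \sqrt{7}}{6}$ ($t = - \frac{\sqrt{2 - 9}}{6} = - \frac{\sqrt{-7}}{6} = - \frac{i \sqrt{7}}{6} \approx - 0.44096 i$)
$K = - \frac{i \sqrt{7}}{6} \approx - 0.44096 i$
$d + k{\left(K \right)} = 84149 - \frac{i \sqrt{7}}{6}$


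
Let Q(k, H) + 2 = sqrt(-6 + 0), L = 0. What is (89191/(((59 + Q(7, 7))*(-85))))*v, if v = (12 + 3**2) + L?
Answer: -5083887/13175 + 89191*I*sqrt(6)/13175 ≈ -385.87 + 16.582*I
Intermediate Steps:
Q(k, H) = -2 + I*sqrt(6) (Q(k, H) = -2 + sqrt(-6 + 0) = -2 + sqrt(-6) = -2 + I*sqrt(6))
v = 21 (v = (12 + 3**2) + 0 = (12 + 9) + 0 = 21 + 0 = 21)
(89191/(((59 + Q(7, 7))*(-85))))*v = (89191/(((59 + (-2 + I*sqrt(6)))*(-85))))*21 = (89191/(((57 + I*sqrt(6))*(-85))))*21 = (89191/(-4845 - 85*I*sqrt(6)))*21 = 1873011/(-4845 - 85*I*sqrt(6))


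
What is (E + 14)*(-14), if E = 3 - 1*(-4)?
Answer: -294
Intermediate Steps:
E = 7 (E = 3 + 4 = 7)
(E + 14)*(-14) = (7 + 14)*(-14) = 21*(-14) = -294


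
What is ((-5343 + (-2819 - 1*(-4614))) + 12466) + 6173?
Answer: 15091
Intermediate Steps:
((-5343 + (-2819 - 1*(-4614))) + 12466) + 6173 = ((-5343 + (-2819 + 4614)) + 12466) + 6173 = ((-5343 + 1795) + 12466) + 6173 = (-3548 + 12466) + 6173 = 8918 + 6173 = 15091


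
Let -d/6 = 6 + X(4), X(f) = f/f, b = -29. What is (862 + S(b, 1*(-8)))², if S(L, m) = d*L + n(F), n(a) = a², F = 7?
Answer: 4532641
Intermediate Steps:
X(f) = 1
d = -42 (d = -6*(6 + 1) = -6*7 = -42)
S(L, m) = 49 - 42*L (S(L, m) = -42*L + 7² = -42*L + 49 = 49 - 42*L)
(862 + S(b, 1*(-8)))² = (862 + (49 - 42*(-29)))² = (862 + (49 + 1218))² = (862 + 1267)² = 2129² = 4532641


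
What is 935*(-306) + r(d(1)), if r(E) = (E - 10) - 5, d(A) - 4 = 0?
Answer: -286121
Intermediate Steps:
d(A) = 4 (d(A) = 4 + 0 = 4)
r(E) = -15 + E (r(E) = (-10 + E) - 5 = -15 + E)
935*(-306) + r(d(1)) = 935*(-306) + (-15 + 4) = -286110 - 11 = -286121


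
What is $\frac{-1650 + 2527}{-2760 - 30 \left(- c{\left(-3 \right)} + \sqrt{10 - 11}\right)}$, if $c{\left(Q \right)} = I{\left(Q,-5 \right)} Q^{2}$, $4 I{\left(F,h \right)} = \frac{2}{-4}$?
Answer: $- \frac{522692}{1665267} + \frac{28064 i}{8326335} \approx -0.31388 + 0.0033705 i$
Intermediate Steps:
$I{\left(F,h \right)} = - \frac{1}{8}$ ($I{\left(F,h \right)} = \frac{2 \frac{1}{-4}}{4} = \frac{2 \left(- \frac{1}{4}\right)}{4} = \frac{1}{4} \left(- \frac{1}{2}\right) = - \frac{1}{8}$)
$c{\left(Q \right)} = - \frac{Q^{2}}{8}$
$\frac{-1650 + 2527}{-2760 - 30 \left(- c{\left(-3 \right)} + \sqrt{10 - 11}\right)} = \frac{-1650 + 2527}{-2760 - 30 \left(- \frac{\left(-1\right) \left(-3\right)^{2}}{8} + \sqrt{10 - 11}\right)} = \frac{877}{-2760 - 30 \left(- \frac{\left(-1\right) 9}{8} + \sqrt{-1}\right)} = \frac{877}{-2760 - 30 \left(\left(-1\right) \left(- \frac{9}{8}\right) + i\right)} = \frac{877}{-2760 - 30 \left(\frac{9}{8} + i\right)} = \frac{877}{-2760 - \left(\frac{135}{4} + 30 i\right)} = \frac{877}{- \frac{11175}{4} - 30 i} = 877 \frac{16 \left(- \frac{11175}{4} + 30 i\right)}{124895025} = \frac{14032 \left(- \frac{11175}{4} + 30 i\right)}{124895025}$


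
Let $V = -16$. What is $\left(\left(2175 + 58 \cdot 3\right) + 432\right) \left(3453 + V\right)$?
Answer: $9558297$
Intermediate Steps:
$\left(\left(2175 + 58 \cdot 3\right) + 432\right) \left(3453 + V\right) = \left(\left(2175 + 58 \cdot 3\right) + 432\right) \left(3453 - 16\right) = \left(\left(2175 + 174\right) + 432\right) 3437 = \left(2349 + 432\right) 3437 = 2781 \cdot 3437 = 9558297$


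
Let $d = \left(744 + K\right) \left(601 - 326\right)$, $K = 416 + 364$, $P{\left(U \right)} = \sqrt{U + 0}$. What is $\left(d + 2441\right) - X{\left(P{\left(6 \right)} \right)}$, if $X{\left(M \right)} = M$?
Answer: $421541 - \sqrt{6} \approx 4.2154 \cdot 10^{5}$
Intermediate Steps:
$P{\left(U \right)} = \sqrt{U}$
$K = 780$
$d = 419100$ ($d = \left(744 + 780\right) \left(601 - 326\right) = 1524 \cdot 275 = 419100$)
$\left(d + 2441\right) - X{\left(P{\left(6 \right)} \right)} = \left(419100 + 2441\right) - \sqrt{6} = 421541 - \sqrt{6}$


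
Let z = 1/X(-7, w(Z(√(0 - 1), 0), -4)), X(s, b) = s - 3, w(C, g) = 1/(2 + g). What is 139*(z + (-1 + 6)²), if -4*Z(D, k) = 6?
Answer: 34611/10 ≈ 3461.1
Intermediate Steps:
Z(D, k) = -3/2 (Z(D, k) = -¼*6 = -3/2)
X(s, b) = -3 + s
z = -⅒ (z = 1/(-3 - 7) = 1/(-10) = -⅒ ≈ -0.10000)
139*(z + (-1 + 6)²) = 139*(-⅒ + (-1 + 6)²) = 139*(-⅒ + 5²) = 139*(-⅒ + 25) = 139*(249/10) = 34611/10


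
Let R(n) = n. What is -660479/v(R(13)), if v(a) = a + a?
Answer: -660479/26 ≈ -25403.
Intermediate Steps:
v(a) = 2*a
-660479/v(R(13)) = -660479/(2*13) = -660479/26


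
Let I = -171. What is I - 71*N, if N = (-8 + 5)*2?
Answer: 255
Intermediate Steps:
N = -6 (N = -3*2 = -6)
I - 71*N = -171 - 71*(-6) = -171 + 426 = 255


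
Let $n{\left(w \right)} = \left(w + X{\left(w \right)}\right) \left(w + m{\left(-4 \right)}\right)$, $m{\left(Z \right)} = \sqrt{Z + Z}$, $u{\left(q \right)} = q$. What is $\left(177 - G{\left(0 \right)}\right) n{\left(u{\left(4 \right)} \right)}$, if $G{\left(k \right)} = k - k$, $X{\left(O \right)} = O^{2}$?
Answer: $14160 + 7080 i \sqrt{2} \approx 14160.0 + 10013.0 i$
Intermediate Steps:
$G{\left(k \right)} = 0$
$m{\left(Z \right)} = \sqrt{2} \sqrt{Z}$ ($m{\left(Z \right)} = \sqrt{2 Z} = \sqrt{2} \sqrt{Z}$)
$n{\left(w \right)} = \left(w + w^{2}\right) \left(w + 2 i \sqrt{2}\right)$ ($n{\left(w \right)} = \left(w + w^{2}\right) \left(w + \sqrt{2} \sqrt{-4}\right) = \left(w + w^{2}\right) \left(w + \sqrt{2} \cdot 2 i\right) = \left(w + w^{2}\right) \left(w + 2 i \sqrt{2}\right)$)
$\left(177 - G{\left(0 \right)}\right) n{\left(u{\left(4 \right)} \right)} = \left(177 - 0\right) 4 \left(4 + 4^{2} + 2 i \sqrt{2} + 2 i 4 \sqrt{2}\right) = \left(177 + 0\right) 4 \left(4 + 16 + 2 i \sqrt{2} + 8 i \sqrt{2}\right) = 177 \cdot 4 \left(20 + 10 i \sqrt{2}\right) = 177 \left(80 + 40 i \sqrt{2}\right) = 14160 + 7080 i \sqrt{2}$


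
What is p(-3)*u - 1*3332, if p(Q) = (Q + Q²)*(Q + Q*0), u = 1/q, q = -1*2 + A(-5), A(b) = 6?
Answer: -6673/2 ≈ -3336.5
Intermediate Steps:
q = 4 (q = -1*2 + 6 = -2 + 6 = 4)
u = ¼ (u = 1/4 = ¼ ≈ 0.25000)
p(Q) = Q*(Q + Q²) (p(Q) = (Q + Q²)*(Q + 0) = (Q + Q²)*Q = Q*(Q + Q²))
p(-3)*u - 1*3332 = ((-3)²*(1 - 3))*(¼) - 1*3332 = (9*(-2))*(¼) - 3332 = -18*¼ - 3332 = -9/2 - 3332 = -6673/2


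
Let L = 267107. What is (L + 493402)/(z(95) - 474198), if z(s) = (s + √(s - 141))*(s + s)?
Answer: -86726164833/52018164626 - 72248355*I*√46/104036329252 ≈ -1.6672 - 0.00471*I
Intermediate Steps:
z(s) = 2*s*(s + √(-141 + s)) (z(s) = (s + √(-141 + s))*(2*s) = 2*s*(s + √(-141 + s)))
(L + 493402)/(z(95) - 474198) = (267107 + 493402)/(2*95*(95 + √(-141 + 95)) - 474198) = 760509/(2*95*(95 + √(-46)) - 474198) = 760509/(2*95*(95 + I*√46) - 474198) = 760509/((18050 + 190*I*√46) - 474198) = 760509/(-456148 + 190*I*√46)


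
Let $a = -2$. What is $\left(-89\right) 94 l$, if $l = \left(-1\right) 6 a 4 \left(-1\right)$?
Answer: $401568$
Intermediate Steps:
$l = -48$ ($l = \left(-1\right) 6 \left(-2\right) 4 \left(-1\right) = - 6 \left(\left(-8\right) \left(-1\right)\right) = \left(-6\right) 8 = -48$)
$\left(-89\right) 94 l = \left(-89\right) 94 \left(-48\right) = \left(-8366\right) \left(-48\right) = 401568$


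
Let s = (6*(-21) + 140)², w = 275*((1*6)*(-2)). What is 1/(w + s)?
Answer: -1/3104 ≈ -0.00032216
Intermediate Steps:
w = -3300 (w = 275*(6*(-2)) = 275*(-12) = -3300)
s = 196 (s = (-126 + 140)² = 14² = 196)
1/(w + s) = 1/(-3300 + 196) = 1/(-3104) = -1/3104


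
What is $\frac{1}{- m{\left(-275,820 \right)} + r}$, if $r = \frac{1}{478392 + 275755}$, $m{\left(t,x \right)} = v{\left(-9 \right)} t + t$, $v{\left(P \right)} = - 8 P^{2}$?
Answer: $- \frac{754147}{134181604974} \approx -5.6203 \cdot 10^{-6}$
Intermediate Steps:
$m{\left(t,x \right)} = - 647 t$ ($m{\left(t,x \right)} = - 8 \left(-9\right)^{2} t + t = \left(-8\right) 81 t + t = - 648 t + t = - 647 t$)
$r = \frac{1}{754147} \approx 1.326 \cdot 10^{-6}$
$\frac{1}{- m{\left(-275,820 \right)} + r} = \frac{1}{- \left(-647\right) \left(-275\right) + \frac{1}{754147}} = \frac{1}{\left(-1\right) 177925 + \frac{1}{754147}} = \frac{1}{-177925 + \frac{1}{754147}} = \frac{1}{- \frac{134181604974}{754147}} = - \frac{754147}{134181604974}$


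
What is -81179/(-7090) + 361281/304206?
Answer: 2271385097/179735045 ≈ 12.637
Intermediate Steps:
-81179/(-7090) + 361281/304206 = -81179*(-1/7090) + 361281*(1/304206) = 81179/7090 + 120427/101402 = 2271385097/179735045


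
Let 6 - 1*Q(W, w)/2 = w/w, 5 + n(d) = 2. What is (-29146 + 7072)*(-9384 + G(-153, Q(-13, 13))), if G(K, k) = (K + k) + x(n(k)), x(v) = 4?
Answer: 210210702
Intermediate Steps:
n(d) = -3 (n(d) = -5 + 2 = -3)
Q(W, w) = 10 (Q(W, w) = 12 - 2*w/w = 12 - 2*1 = 12 - 2 = 10)
G(K, k) = 4 + K + k (G(K, k) = (K + k) + 4 = 4 + K + k)
(-29146 + 7072)*(-9384 + G(-153, Q(-13, 13))) = (-29146 + 7072)*(-9384 + (4 - 153 + 10)) = -22074*(-9384 - 139) = -22074*(-9523) = 210210702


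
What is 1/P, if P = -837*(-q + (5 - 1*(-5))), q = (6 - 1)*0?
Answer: -1/8370 ≈ -0.00011947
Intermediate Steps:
q = 0 (q = 5*0 = 0)
P = -8370 (P = -837*(-1*0 + (5 - 1*(-5))) = -837*(0 + (5 + 5)) = -837*(0 + 10) = -837*10 = -8370)
1/P = 1/(-8370) = -1/8370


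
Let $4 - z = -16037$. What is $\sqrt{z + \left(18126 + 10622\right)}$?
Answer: $\sqrt{44789} \approx 211.63$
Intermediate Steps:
$z = 16041$ ($z = 4 - -16037 = 4 + 16037 = 16041$)
$\sqrt{z + \left(18126 + 10622\right)} = \sqrt{16041 + \left(18126 + 10622\right)} = \sqrt{16041 + 28748} = \sqrt{44789}$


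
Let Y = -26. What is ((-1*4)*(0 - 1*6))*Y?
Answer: -624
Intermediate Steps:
((-1*4)*(0 - 1*6))*Y = ((-1*4)*(0 - 1*6))*(-26) = -4*(0 - 6)*(-26) = -4*(-6)*(-26) = 24*(-26) = -624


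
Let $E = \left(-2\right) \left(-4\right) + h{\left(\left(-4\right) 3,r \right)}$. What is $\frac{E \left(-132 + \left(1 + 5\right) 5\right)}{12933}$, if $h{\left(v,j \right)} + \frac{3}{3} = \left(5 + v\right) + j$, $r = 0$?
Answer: $0$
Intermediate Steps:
$h{\left(v,j \right)} = 4 + j + v$ ($h{\left(v,j \right)} = -1 + \left(\left(5 + v\right) + j\right) = -1 + \left(5 + j + v\right) = 4 + j + v$)
$E = 0$ ($E = \left(-2\right) \left(-4\right) + \left(4 + 0 - 12\right) = 8 + \left(4 + 0 - 12\right) = 8 - 8 = 0$)
$\frac{E \left(-132 + \left(1 + 5\right) 5\right)}{12933} = \frac{0 \left(-132 + \left(1 + 5\right) 5\right)}{12933} = 0 \left(-132 + 6 \cdot 5\right) \frac{1}{12933} = 0 \left(-132 + 30\right) \frac{1}{12933} = 0 \left(-102\right) \frac{1}{12933} = 0 \cdot \frac{1}{12933} = 0$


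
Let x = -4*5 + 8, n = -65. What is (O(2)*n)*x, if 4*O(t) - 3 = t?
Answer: 975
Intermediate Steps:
O(t) = ¾ + t/4
x = -12 (x = -20 + 8 = -12)
(O(2)*n)*x = ((¾ + (¼)*2)*(-65))*(-12) = ((¾ + ½)*(-65))*(-12) = ((5/4)*(-65))*(-12) = -325/4*(-12) = 975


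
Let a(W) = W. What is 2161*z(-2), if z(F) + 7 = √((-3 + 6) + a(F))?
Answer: -12966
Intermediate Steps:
z(F) = -7 + √(3 + F) (z(F) = -7 + √((-3 + 6) + F) = -7 + √(3 + F))
2161*z(-2) = 2161*(-7 + √(3 - 2)) = 2161*(-7 + √1) = 2161*(-7 + 1) = 2161*(-6) = -12966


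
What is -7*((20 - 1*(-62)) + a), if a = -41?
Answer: -287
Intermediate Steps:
-7*((20 - 1*(-62)) + a) = -7*((20 - 1*(-62)) - 41) = -7*((20 + 62) - 41) = -7*(82 - 41) = -7*41 = -287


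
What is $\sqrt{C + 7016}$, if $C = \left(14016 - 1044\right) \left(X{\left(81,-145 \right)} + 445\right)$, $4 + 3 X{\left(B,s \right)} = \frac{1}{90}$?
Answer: $\frac{\sqrt{1296519310}}{15} \approx 2400.5$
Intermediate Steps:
$X{\left(B,s \right)} = - \frac{359}{270}$ ($X{\left(B,s \right)} = - \frac{4}{3} + \frac{1}{3 \cdot 90} = - \frac{4}{3} + \frac{1}{3} \cdot \frac{1}{90} = - \frac{4}{3} + \frac{1}{270} = - \frac{359}{270}$)
$C = \frac{258988142}{45}$ ($C = \left(14016 - 1044\right) \left(- \frac{359}{270} + 445\right) = 12972 \cdot \frac{119791}{270} = \frac{258988142}{45} \approx 5.7553 \cdot 10^{6}$)
$\sqrt{C + 7016} = \sqrt{\frac{258988142}{45} + 7016} = \sqrt{\frac{259303862}{45}} = \frac{\sqrt{1296519310}}{15}$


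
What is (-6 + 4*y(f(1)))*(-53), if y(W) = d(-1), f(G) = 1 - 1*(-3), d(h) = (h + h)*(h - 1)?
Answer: -530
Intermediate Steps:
d(h) = 2*h*(-1 + h) (d(h) = (2*h)*(-1 + h) = 2*h*(-1 + h))
f(G) = 4 (f(G) = 1 + 3 = 4)
y(W) = 4 (y(W) = 2*(-1)*(-1 - 1) = 2*(-1)*(-2) = 4)
(-6 + 4*y(f(1)))*(-53) = (-6 + 4*4)*(-53) = (-6 + 16)*(-53) = 10*(-53) = -530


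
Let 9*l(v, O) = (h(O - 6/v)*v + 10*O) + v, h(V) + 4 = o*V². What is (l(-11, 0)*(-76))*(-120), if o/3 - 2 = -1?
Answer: 258400/11 ≈ 23491.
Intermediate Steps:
o = 3 (o = 6 + 3*(-1) = 6 - 3 = 3)
h(V) = -4 + 3*V²
l(v, O) = v/9 + 10*O/9 + v*(-4 + 3*(O - 6/v)²)/9 (l(v, O) = (((-4 + 3*(O - 6/v)²)*v + 10*O) + v)/9 = ((v*(-4 + 3*(O - 6/v)²) + 10*O) + v)/9 = ((10*O + v*(-4 + 3*(O - 6/v)²)) + v)/9 = (v + 10*O + v*(-4 + 3*(O - 6/v)²))/9 = v/9 + 10*O/9 + v*(-4 + 3*(O - 6/v)²)/9)
(l(-11, 0)*(-76))*(-120) = ((-⅓*(-11) + (10/9)*0 + (⅓)*(-6 + 0*(-11))²/(-11))*(-76))*(-120) = ((11/3 + 0 + (⅓)*(-1/11)*(-6 + 0)²)*(-76))*(-120) = ((11/3 + 0 + (⅓)*(-1/11)*(-6)²)*(-76))*(-120) = ((11/3 + 0 + (⅓)*(-1/11)*36)*(-76))*(-120) = ((11/3 + 0 - 12/11)*(-76))*(-120) = ((85/33)*(-76))*(-120) = -6460/33*(-120) = 258400/11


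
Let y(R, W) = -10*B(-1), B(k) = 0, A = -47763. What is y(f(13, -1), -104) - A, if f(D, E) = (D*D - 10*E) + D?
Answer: 47763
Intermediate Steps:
f(D, E) = D + D² - 10*E (f(D, E) = (D² - 10*E) + D = D + D² - 10*E)
y(R, W) = 0 (y(R, W) = -10*0 = 0)
y(f(13, -1), -104) - A = 0 - 1*(-47763) = 0 + 47763 = 47763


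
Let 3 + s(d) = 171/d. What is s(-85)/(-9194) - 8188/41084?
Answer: -797667292/4013341895 ≈ -0.19875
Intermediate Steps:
s(d) = -3 + 171/d
s(-85)/(-9194) - 8188/41084 = (-3 + 171/(-85))/(-9194) - 8188/41084 = (-3 + 171*(-1/85))*(-1/9194) - 8188*1/41084 = (-3 - 171/85)*(-1/9194) - 2047/10271 = -426/85*(-1/9194) - 2047/10271 = 213/390745 - 2047/10271 = -797667292/4013341895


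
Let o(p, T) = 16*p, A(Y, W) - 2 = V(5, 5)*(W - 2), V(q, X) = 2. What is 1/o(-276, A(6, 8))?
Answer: -1/4416 ≈ -0.00022645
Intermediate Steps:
A(Y, W) = -2 + 2*W (A(Y, W) = 2 + 2*(W - 2) = 2 + 2*(-2 + W) = 2 + (-4 + 2*W) = -2 + 2*W)
1/o(-276, A(6, 8)) = 1/(16*(-276)) = 1/(-4416) = -1/4416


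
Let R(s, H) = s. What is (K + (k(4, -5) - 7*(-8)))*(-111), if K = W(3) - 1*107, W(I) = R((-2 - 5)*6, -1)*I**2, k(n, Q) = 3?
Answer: 47286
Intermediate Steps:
W(I) = -42*I**2 (W(I) = ((-2 - 5)*6)*I**2 = (-7*6)*I**2 = -42*I**2)
K = -485 (K = -42*3**2 - 1*107 = -42*9 - 107 = -378 - 107 = -485)
(K + (k(4, -5) - 7*(-8)))*(-111) = (-485 + (3 - 7*(-8)))*(-111) = (-485 + (3 + 56))*(-111) = (-485 + 59)*(-111) = -426*(-111) = 47286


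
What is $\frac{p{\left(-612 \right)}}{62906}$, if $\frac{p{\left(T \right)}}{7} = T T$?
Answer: $\frac{1310904}{31453} \approx 41.678$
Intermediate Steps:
$p{\left(T \right)} = 7 T^{2}$ ($p{\left(T \right)} = 7 T T = 7 T^{2}$)
$\frac{p{\left(-612 \right)}}{62906} = \frac{7 \left(-612\right)^{2}}{62906} = 7 \cdot 374544 \cdot \frac{1}{62906} = 2621808 \cdot \frac{1}{62906} = \frac{1310904}{31453}$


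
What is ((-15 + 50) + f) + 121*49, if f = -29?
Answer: 5935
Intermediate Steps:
((-15 + 50) + f) + 121*49 = ((-15 + 50) - 29) + 121*49 = (35 - 29) + 5929 = 6 + 5929 = 5935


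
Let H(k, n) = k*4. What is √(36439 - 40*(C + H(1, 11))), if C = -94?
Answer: √40039 ≈ 200.10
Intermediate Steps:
H(k, n) = 4*k
√(36439 - 40*(C + H(1, 11))) = √(36439 - 40*(-94 + 4*1)) = √(36439 - 40*(-94 + 4)) = √(36439 - 40*(-90)) = √(36439 + 3600) = √40039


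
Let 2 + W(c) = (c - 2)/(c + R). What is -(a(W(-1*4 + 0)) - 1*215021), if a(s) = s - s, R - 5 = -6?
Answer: 215021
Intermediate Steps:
R = -1 (R = 5 - 6 = -1)
W(c) = -2 + (-2 + c)/(-1 + c) (W(c) = -2 + (c - 2)/(c - 1) = -2 + (-2 + c)/(-1 + c))
a(s) = 0
-(a(W(-1*4 + 0)) - 1*215021) = -(0 - 1*215021) = -(0 - 215021) = -1*(-215021) = 215021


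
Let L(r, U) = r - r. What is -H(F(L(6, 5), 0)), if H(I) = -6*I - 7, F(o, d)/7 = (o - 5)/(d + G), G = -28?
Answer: 29/2 ≈ 14.500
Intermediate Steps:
L(r, U) = 0
F(o, d) = 7*(-5 + o)/(-28 + d) (F(o, d) = 7*((o - 5)/(d - 28)) = 7*((-5 + o)/(-28 + d)) = 7*(-5 + o)/(-28 + d))
H(I) = -7 - 6*I
-H(F(L(6, 5), 0)) = -(-7 - 42*(-5 + 0)/(-28 + 0)) = -(-7 - 42*(-5)/(-28)) = -(-7 - 42*(-1)*(-5)/28) = -(-7 - 6*5/4) = -(-7 - 15/2) = -1*(-29/2) = 29/2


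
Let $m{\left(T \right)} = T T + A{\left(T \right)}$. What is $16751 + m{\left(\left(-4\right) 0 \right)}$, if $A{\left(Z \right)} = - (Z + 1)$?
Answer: $16750$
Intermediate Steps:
$A{\left(Z \right)} = -1 - Z$ ($A{\left(Z \right)} = - (1 + Z) = -1 - Z$)
$m{\left(T \right)} = -1 + T^{2} - T$ ($m{\left(T \right)} = T T - \left(1 + T\right) = T^{2} - \left(1 + T\right) = -1 + T^{2} - T$)
$16751 + m{\left(\left(-4\right) 0 \right)} = 16751 - \left(1 + 0 + 0\right) = 16751 - \left(1 - 0^{2}\right) = 16751 + \left(-1 + 0 + 0\right) = 16751 - 1 = 16750$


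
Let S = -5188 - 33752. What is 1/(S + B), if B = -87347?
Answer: -1/126287 ≈ -7.9185e-6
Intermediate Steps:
S = -38940
1/(S + B) = 1/(-38940 - 87347) = 1/(-126287) = -1/126287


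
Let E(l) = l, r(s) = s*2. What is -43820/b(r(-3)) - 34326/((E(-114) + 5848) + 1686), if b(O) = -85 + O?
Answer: 23001481/48230 ≈ 476.91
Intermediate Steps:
r(s) = 2*s
-43820/b(r(-3)) - 34326/((E(-114) + 5848) + 1686) = -43820/(-85 + 2*(-3)) - 34326/((-114 + 5848) + 1686) = -43820/(-85 - 6) - 34326/(5734 + 1686) = -43820/(-91) - 34326/7420 = -43820*(-1/91) - 34326*1/7420 = 6260/13 - 17163/3710 = 23001481/48230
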